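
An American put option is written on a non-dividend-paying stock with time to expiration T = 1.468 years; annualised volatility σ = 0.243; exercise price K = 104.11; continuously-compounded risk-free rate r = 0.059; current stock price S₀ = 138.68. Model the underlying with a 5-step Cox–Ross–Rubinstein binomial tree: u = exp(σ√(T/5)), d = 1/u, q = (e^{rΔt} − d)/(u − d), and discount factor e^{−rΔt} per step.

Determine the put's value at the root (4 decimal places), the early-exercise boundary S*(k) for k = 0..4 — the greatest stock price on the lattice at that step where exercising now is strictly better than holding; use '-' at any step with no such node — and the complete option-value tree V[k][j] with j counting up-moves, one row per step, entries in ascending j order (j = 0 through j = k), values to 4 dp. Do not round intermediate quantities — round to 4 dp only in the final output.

Δt=0.29360, u=1.14073, d=0.87663, q=0.53329, disc=e^(-rΔt)=0.98283
k=5 terminal: V=max(K-S,0) → 32.3144 10.6848 0.0000 0.0000 0.0000 0.0000
k=4: j=0 S=81.8994 intr=22.2106 cont=20.4227 V=22.2106[EX]; j=1 S=106.5730 intr=0.0000 cont=4.9010 V=4.9010[hold]; j=2 S=138.6800 intr=0.0000 cont=0.0000 V=0.0000[hold]; j=3 S=180.4597 intr=0.0000 cont=0.0000 V=0.0000[hold]; j=4 S=234.8263 intr=0.0000 cont=0.0000 V=0.0000[hold]  S*(4)=81.8994
k=3: j=0 S=93.4252 intr=10.6848 cont=12.7566 V=12.7566[hold]; j=1 S=121.5712 intr=0.0000 cont=2.2481 V=2.2481[hold]; j=2 S=158.1966 intr=0.0000 cont=0.0000 V=0.0000[hold]; j=3 S=205.8560 intr=0.0000 cont=0.0000 V=0.0000[hold]  S*(3)=-
k=2: j=0 S=106.5730 intr=0.0000 cont=7.0297 V=7.0297[hold]; j=1 S=138.6800 intr=0.0000 cont=1.0312 V=1.0312[hold]; j=2 S=180.4597 intr=0.0000 cont=0.0000 V=0.0000[hold]  S*(2)=-
k=1: j=0 S=121.5712 intr=0.0000 cont=3.7649 V=3.7649[hold]; j=1 S=158.1966 intr=0.0000 cont=0.4730 V=0.4730[hold]  S*(1)=-
k=0: j=0 S=138.6800 intr=0.0000 cont=1.9749 V=1.9749[hold]  S*(0)=-

price = 1.9749
boundary = - - - - 81.8994
tree:
1.9749
3.7649 0.4730
7.0297 1.0312 0.0000
12.7566 2.2481 0.0000 0.0000
22.2106 4.9010 0.0000 0.0000 0.0000
32.3144 10.6848 0.0000 0.0000 0.0000 0.0000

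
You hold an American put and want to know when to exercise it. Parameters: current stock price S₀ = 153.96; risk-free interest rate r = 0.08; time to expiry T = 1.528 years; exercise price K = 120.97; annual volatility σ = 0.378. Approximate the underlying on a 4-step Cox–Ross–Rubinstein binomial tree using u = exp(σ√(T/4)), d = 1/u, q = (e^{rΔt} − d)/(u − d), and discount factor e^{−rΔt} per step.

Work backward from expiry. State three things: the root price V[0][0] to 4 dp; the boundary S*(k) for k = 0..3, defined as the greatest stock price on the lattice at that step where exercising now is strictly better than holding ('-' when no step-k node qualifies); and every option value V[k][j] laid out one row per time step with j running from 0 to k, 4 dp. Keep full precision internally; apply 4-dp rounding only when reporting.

Δt=0.38200, u=1.26317, d=0.79166, q=0.50767, disc=e^(-rΔt)=0.96990
k=4 terminal: V=max(K-S,0) → 60.4978 24.4801 0.0000 0.0000 0.0000
k=3: j=0 S=76.3869 intr=44.5831 cont=40.9422 V=44.5831[EX]; j=1 S=121.8835 intr=0.0000 cont=11.6895 V=11.6895[hold]; j=2 S=194.4782 intr=0.0000 cont=0.0000 V=0.0000[hold]; j=3 S=310.3109 intr=0.0000 cont=0.0000 V=0.0000[hold]  S*(3)=76.3869
k=2: j=0 S=96.4899 intr=24.4801 cont=27.0448 V=27.0448[hold]; j=1 S=153.9600 intr=0.0000 cont=5.5819 V=5.5819[hold]; j=2 S=245.6597 intr=0.0000 cont=0.0000 V=0.0000[hold]  S*(2)=-
k=1: j=0 S=121.8835 intr=0.0000 cont=15.6627 V=15.6627[hold]; j=1 S=194.4782 intr=0.0000 cont=2.6654 V=2.6654[hold]  S*(1)=-
k=0: j=0 S=153.9600 intr=0.0000 cont=8.7915 V=8.7915[hold]  S*(0)=-

price = 8.7915
boundary = - - - 76.3869
tree:
8.7915
15.6627 2.6654
27.0448 5.5819 0.0000
44.5831 11.6895 0.0000 0.0000
60.4978 24.4801 0.0000 0.0000 0.0000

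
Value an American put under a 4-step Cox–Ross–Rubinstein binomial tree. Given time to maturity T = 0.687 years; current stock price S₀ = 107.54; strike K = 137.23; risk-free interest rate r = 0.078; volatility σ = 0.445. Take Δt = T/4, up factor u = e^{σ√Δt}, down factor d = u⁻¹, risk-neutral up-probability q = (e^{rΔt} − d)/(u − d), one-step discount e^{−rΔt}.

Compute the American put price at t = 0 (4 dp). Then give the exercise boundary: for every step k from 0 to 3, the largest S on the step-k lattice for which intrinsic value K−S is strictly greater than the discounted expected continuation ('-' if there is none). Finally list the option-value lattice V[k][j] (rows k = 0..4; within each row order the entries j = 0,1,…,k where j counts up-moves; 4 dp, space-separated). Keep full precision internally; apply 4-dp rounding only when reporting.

price = 33.3991
boundary = - 89.4288 74.3678 89.4288
tree:
33.3991
47.8012 19.3507
62.8622 31.2597 7.5069
75.3868 47.8012 14.9292 0.0000
85.8020 62.8622 29.6900 0.0000 0.0000

Δt=0.17175, u=1.20252, d=0.83159, q=0.49038, disc=e^(-rΔt)=0.98669
k=4 terminal: V=max(K-S,0) → 85.8020 62.8622 29.6900 0.0000 0.0000
k=3: j=0 S=61.8432 intr=75.3868 cont=73.5606 V=75.3868[EX]; j=1 S=89.4288 intr=47.8012 cont=45.9751 V=47.8012[EX]; j=2 S=129.3191 intr=7.9109 cont=14.9292 V=14.9292[hold]; j=3 S=187.0028 intr=0.0000 cont=0.0000 V=0.0000[hold]  S*(3)=89.4288
k=2: j=0 S=74.3678 intr=62.8622 cont=61.0361 V=62.8622[EX]; j=1 S=107.5400 intr=29.6900 cont=31.2597 V=31.2597[hold]; j=2 S=155.5089 intr=0.0000 cont=7.5069 V=7.5069[hold]  S*(2)=74.3678
k=1: j=0 S=89.4288 intr=47.8012 cont=46.7346 V=47.8012[EX]; j=1 S=129.3191 intr=7.9109 cont=19.3507 V=19.3507[hold]  S*(1)=89.4288
k=0: j=0 S=107.5400 intr=29.6900 cont=33.3991 V=33.3991[hold]  S*(0)=-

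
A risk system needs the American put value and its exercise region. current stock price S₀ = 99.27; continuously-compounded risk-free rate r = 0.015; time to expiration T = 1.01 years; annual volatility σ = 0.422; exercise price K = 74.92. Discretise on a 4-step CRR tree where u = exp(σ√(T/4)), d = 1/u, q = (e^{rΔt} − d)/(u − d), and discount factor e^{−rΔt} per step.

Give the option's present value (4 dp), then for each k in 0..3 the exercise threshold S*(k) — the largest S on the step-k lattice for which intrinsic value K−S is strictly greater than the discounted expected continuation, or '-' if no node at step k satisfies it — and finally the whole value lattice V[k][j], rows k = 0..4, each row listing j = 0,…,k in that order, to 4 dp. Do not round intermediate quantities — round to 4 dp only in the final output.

params: Δt=0.25250 u=1.23621 d=0.80892 q=0.45607 e^(-rΔt)=0.99622
t_4 payoffs: 32.4145 9.9621 0.0000 0.0000 0.0000
t_3: node(3,0) S=52.5459 payoff=22.3741 vs cont=22.0909 → 22.3741 [stop]  node(3,1) S=80.3017 payoff=0.0000 vs cont=5.3983 → 5.3983 [wait]  node(3,2) S=122.7188 payoff=0.0000 vs cont=0.0000 → 0.0000 [wait]  node(3,3) S=187.5416 payoff=0.0000 vs cont=0.0000 → 0.0000 [wait]  ⇒ S*(3)=52.5459
t_2: node(2,0) S=64.9579 payoff=9.9621 vs cont=14.5767 → 14.5767 [wait]  node(2,1) S=99.2700 payoff=0.0000 vs cont=2.9252 → 2.9252 [wait]  node(2,2) S=151.7066 payoff=0.0000 vs cont=0.0000 → 0.0000 [wait]  ⇒ S*(2)=-
t_1: node(1,0) S=80.3017 payoff=0.0000 vs cont=9.2278 → 9.2278 [wait]  node(1,1) S=122.7188 payoff=0.0000 vs cont=1.5851 → 1.5851 [wait]  ⇒ S*(1)=-
t_0: node(0,0) S=99.2700 payoff=0.0000 vs cont=5.7205 → 5.7205 [wait]  ⇒ S*(0)=-

price = 5.7205
boundary = - - - 52.5459
tree:
5.7205
9.2278 1.5851
14.5767 2.9252 0.0000
22.3741 5.3983 0.0000 0.0000
32.4145 9.9621 0.0000 0.0000 0.0000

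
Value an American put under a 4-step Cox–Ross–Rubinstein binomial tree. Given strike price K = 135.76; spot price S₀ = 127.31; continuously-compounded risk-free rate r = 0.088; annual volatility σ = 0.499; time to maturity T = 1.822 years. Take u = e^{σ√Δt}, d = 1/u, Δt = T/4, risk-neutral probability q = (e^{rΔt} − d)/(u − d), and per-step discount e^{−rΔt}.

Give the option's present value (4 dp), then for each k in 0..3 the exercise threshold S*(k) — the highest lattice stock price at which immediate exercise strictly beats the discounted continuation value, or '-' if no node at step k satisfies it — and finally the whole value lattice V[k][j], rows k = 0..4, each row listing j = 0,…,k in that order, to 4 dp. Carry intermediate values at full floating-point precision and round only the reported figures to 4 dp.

params: Δt=0.45550 u=1.40043 d=0.71407 q=0.47618 e^(-rΔt)=0.96071
t_4 payoffs: 102.6608 70.8457 8.4500 0.0000 0.0000
t_3: node(3,0) S=46.3531 payoff=89.4069 vs cont=84.0727 → 89.4069 [stop]  node(3,1) S=90.9078 payoff=44.8522 vs cont=39.5180 → 44.8522 [stop]  node(3,2) S=178.2886 payoff=0.0000 vs cont=4.2524 → 4.2524 [wait]  node(3,3) S=349.6601 payoff=0.0000 vs cont=0.0000 → 0.0000 [wait]  ⇒ S*(3)=90.9078
t_2: node(2,0) S=64.9143 payoff=70.8457 vs cont=65.5115 → 70.8457 [stop]  node(2,1) S=127.3100 payoff=8.4500 vs cont=24.5167 → 24.5167 [wait]  node(2,2) S=249.6806 payoff=0.0000 vs cont=2.1400 → 2.1400 [wait]  ⇒ S*(2)=64.9143
t_1: node(1,0) S=90.9078 payoff=44.8522 vs cont=46.8680 → 46.8680 [wait]  node(1,1) S=178.2886 payoff=0.0000 vs cont=13.3167 → 13.3167 [wait]  ⇒ S*(1)=-
t_0: node(0,0) S=127.3100 payoff=8.4500 vs cont=29.6778 → 29.6778 [wait]  ⇒ S*(0)=-

price = 29.6778
boundary = - - 64.9143 90.9078
tree:
29.6778
46.8680 13.3167
70.8457 24.5167 2.1400
89.4069 44.8522 4.2524 0.0000
102.6608 70.8457 8.4500 0.0000 0.0000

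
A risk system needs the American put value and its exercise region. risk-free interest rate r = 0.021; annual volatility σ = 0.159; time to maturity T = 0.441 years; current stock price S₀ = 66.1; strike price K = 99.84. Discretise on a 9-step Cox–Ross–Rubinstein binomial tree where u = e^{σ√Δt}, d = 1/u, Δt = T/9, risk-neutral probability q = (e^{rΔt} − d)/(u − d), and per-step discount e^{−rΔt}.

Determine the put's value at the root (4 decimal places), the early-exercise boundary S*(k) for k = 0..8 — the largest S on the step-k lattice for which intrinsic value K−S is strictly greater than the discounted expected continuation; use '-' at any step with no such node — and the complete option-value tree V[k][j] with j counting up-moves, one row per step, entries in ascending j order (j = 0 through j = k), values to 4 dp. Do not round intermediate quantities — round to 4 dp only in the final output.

price = 33.7400
boundary = 66.1000 68.4679 70.9206 73.4612 76.0928 78.8186 81.6421 84.5668 87.5962
tree:
33.7400
36.0260 31.3721
38.2329 33.7400 28.9194
40.3636 36.0260 31.3721 26.3788
42.4205 38.2329 33.7400 28.9194 23.7472
44.4063 40.3636 36.0260 31.3721 26.3788 21.0214
46.3234 42.4205 38.2329 33.7400 28.9194 23.7472 18.1979
48.1742 44.4063 40.3636 36.0260 31.3721 26.3788 21.0214 15.2732
49.9610 46.3234 42.4205 38.2329 33.7400 28.9194 23.7472 18.1979 12.2438
51.6860 48.1742 44.4063 40.3636 36.0260 31.3721 26.3788 21.0214 15.2732 9.1058

params: Δt=0.04900 u=1.03582 d=0.96542 q=0.50582 e^(-rΔt)=0.99897
t_9 payoffs: 51.6860 48.1742 44.4063 40.3636 36.0260 31.3721 26.3788 21.0214 15.2732 9.1058
t_8: node(8,0) S=49.8790 payoff=49.9610 vs cont=49.8583 → 49.9610 [stop]  node(8,1) S=53.5166 payoff=46.3234 vs cont=46.2207 → 46.3234 [stop]  node(8,2) S=57.4195 payoff=42.4205 vs cont=42.3178 → 42.4205 [stop]  node(8,3) S=61.6071 payoff=38.2329 vs cont=38.1303 → 38.2329 [stop]  node(8,4) S=66.1000 payoff=33.7400 vs cont=33.6373 → 33.7400 [stop]  node(8,5) S=70.9206 payoff=28.9194 vs cont=28.8167 → 28.9194 [stop]  node(8,6) S=76.0928 payoff=23.7472 vs cont=23.6445 → 23.7472 [stop]  node(8,7) S=81.6421 payoff=18.1979 vs cont=18.0952 → 18.1979 [stop]  node(8,8) S=87.5962 payoff=12.2438 vs cont=12.1411 → 12.2438 [stop]  ⇒ S*(8)=87.5962
t_7: node(7,0) S=51.6658 payoff=48.1742 vs cont=48.0715 → 48.1742 [stop]  node(7,1) S=55.4337 payoff=44.4063 vs cont=44.3036 → 44.4063 [stop]  node(7,2) S=59.4764 payoff=40.3636 vs cont=40.2609 → 40.3636 [stop]  node(7,3) S=63.8140 payoff=36.0260 vs cont=35.9233 → 36.0260 [stop]  node(7,4) S=68.4679 payoff=31.3721 vs cont=31.2694 → 31.3721 [stop]  node(7,5) S=73.4612 payoff=26.3788 vs cont=26.2761 → 26.3788 [stop]  node(7,6) S=78.8186 payoff=21.0214 vs cont=20.9187 → 21.0214 [stop]  node(7,7) S=84.5668 payoff=15.2732 vs cont=15.1705 → 15.2732 [stop]  ⇒ S*(7)=84.5668
t_6: node(6,0) S=53.5166 payoff=46.3234 vs cont=46.2207 → 46.3234 [stop]  node(6,1) S=57.4195 payoff=42.4205 vs cont=42.3178 → 42.4205 [stop]  node(6,2) S=61.6071 payoff=38.2329 vs cont=38.1303 → 38.2329 [stop]  node(6,3) S=66.1000 payoff=33.7400 vs cont=33.6373 → 33.7400 [stop]  node(6,4) S=70.9206 payoff=28.9194 vs cont=28.8167 → 28.9194 [stop]  node(6,5) S=76.0928 payoff=23.7472 vs cont=23.6445 → 23.7472 [stop]  node(6,6) S=81.6421 payoff=18.1979 vs cont=18.0952 → 18.1979 [stop]  ⇒ S*(6)=81.6421
t_5: node(5,0) S=55.4337 payoff=44.4063 vs cont=44.3036 → 44.4063 [stop]  node(5,1) S=59.4764 payoff=40.3636 vs cont=40.2609 → 40.3636 [stop]  node(5,2) S=63.8140 payoff=36.0260 vs cont=35.9233 → 36.0260 [stop]  node(5,3) S=68.4679 payoff=31.3721 vs cont=31.2694 → 31.3721 [stop]  node(5,4) S=73.4612 payoff=26.3788 vs cont=26.2761 → 26.3788 [stop]  node(5,5) S=78.8186 payoff=21.0214 vs cont=20.9187 → 21.0214 [stop]  ⇒ S*(5)=78.8186
t_4: node(4,0) S=57.4195 payoff=42.4205 vs cont=42.3178 → 42.4205 [stop]  node(4,1) S=61.6071 payoff=38.2329 vs cont=38.1303 → 38.2329 [stop]  node(4,2) S=66.1000 payoff=33.7400 vs cont=33.6373 → 33.7400 [stop]  node(4,3) S=70.9206 payoff=28.9194 vs cont=28.8167 → 28.9194 [stop]  node(4,4) S=76.0928 payoff=23.7472 vs cont=23.6445 → 23.7472 [stop]  ⇒ S*(4)=76.0928
t_3: node(3,0) S=59.4764 payoff=40.3636 vs cont=40.2609 → 40.3636 [stop]  node(3,1) S=63.8140 payoff=36.0260 vs cont=35.9233 → 36.0260 [stop]  node(3,2) S=68.4679 payoff=31.3721 vs cont=31.2694 → 31.3721 [stop]  node(3,3) S=73.4612 payoff=26.3788 vs cont=26.2761 → 26.3788 [stop]  ⇒ S*(3)=73.4612
t_2: node(2,0) S=61.6071 payoff=38.2329 vs cont=38.1303 → 38.2329 [stop]  node(2,1) S=66.1000 payoff=33.7400 vs cont=33.6373 → 33.7400 [stop]  node(2,2) S=70.9206 payoff=28.9194 vs cont=28.8167 → 28.9194 [stop]  ⇒ S*(2)=70.9206
t_1: node(1,0) S=63.8140 payoff=36.0260 vs cont=35.9233 → 36.0260 [stop]  node(1,1) S=68.4679 payoff=31.3721 vs cont=31.2694 → 31.3721 [stop]  ⇒ S*(1)=68.4679
t_0: node(0,0) S=66.1000 payoff=33.7400 vs cont=33.6373 → 33.7400 [stop]  ⇒ S*(0)=66.1000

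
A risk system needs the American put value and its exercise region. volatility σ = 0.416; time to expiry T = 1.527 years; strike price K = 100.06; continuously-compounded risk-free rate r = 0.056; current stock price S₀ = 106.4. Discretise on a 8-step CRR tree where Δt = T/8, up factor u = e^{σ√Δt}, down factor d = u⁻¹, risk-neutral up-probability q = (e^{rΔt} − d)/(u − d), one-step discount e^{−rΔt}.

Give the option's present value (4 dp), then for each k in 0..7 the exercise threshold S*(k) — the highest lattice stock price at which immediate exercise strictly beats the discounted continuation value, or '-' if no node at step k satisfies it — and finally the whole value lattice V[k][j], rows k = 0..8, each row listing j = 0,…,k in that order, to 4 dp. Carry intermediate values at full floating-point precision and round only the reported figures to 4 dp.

params: Δt=0.19087 u=1.19931 d=0.83381 q=0.48409 e^(-rΔt)=0.98937
t_8 payoffs: 75.2008 64.3039 48.6303 26.0862 0.0000 0.0000 0.0000 0.0000 0.0000
t_7: node(7,0) S=29.8139 payoff=70.2461 vs cont=69.1823 → 70.2461 [stop]  node(7,1) S=42.8827 payoff=57.1773 vs cont=56.1134 → 57.1773 [stop]  node(7,2) S=61.6803 payoff=38.3797 vs cont=37.3159 → 38.3797 [stop]  node(7,3) S=88.7176 payoff=11.3424 vs cont=13.3150 → 13.3150 [wait]  node(7,4) S=127.6067 payoff=0.0000 vs cont=0.0000 → 0.0000 [wait]  node(7,5) S=183.5427 payoff=0.0000 vs cont=0.0000 → 0.0000 [wait]  node(7,6) S=263.9981 payoff=0.0000 vs cont=0.0000 → 0.0000 [wait]  node(7,7) S=379.7208 payoff=0.0000 vs cont=0.0000 → 0.0000 [wait]  ⇒ S*(7)=61.6803
t_6: node(6,0) S=35.7561 payoff=64.3039 vs cont=63.2400 → 64.3039 [stop]  node(6,1) S=51.4297 payoff=48.6303 vs cont=47.5664 → 48.6303 [stop]  node(6,2) S=73.9738 payoff=26.0862 vs cont=25.9671 → 26.0862 [stop]  node(6,3) S=106.4000 payoff=0.0000 vs cont=6.7963 → 6.7963 [wait]  node(6,4) S=153.0401 payoff=0.0000 vs cont=0.0000 → 0.0000 [wait]  node(6,5) S=220.1248 payoff=0.0000 vs cont=0.0000 → 0.0000 [wait]  node(6,6) S=316.6158 payoff=0.0000 vs cont=0.0000 → 0.0000 [wait]  ⇒ S*(6)=73.9738
t_5: node(5,0) S=42.8827 payoff=57.1773 vs cont=56.1134 → 57.1773 [stop]  node(5,1) S=61.6803 payoff=38.3797 vs cont=37.3159 → 38.3797 [stop]  node(5,2) S=88.7176 payoff=11.3424 vs cont=16.5701 → 16.5701 [wait]  node(5,3) S=127.6067 payoff=0.0000 vs cont=3.4690 → 3.4690 [wait]  node(5,4) S=183.5427 payoff=0.0000 vs cont=0.0000 → 0.0000 [wait]  node(5,5) S=263.9981 payoff=0.0000 vs cont=0.0000 → 0.0000 [wait]  ⇒ S*(5)=61.6803
t_4: node(4,0) S=51.4297 payoff=48.6303 vs cont=47.5664 → 48.6303 [stop]  node(4,1) S=73.9738 payoff=26.0862 vs cont=27.5261 → 27.5261 [wait]  node(4,2) S=106.4000 payoff=0.0000 vs cont=10.1193 → 10.1193 [wait]  node(4,3) S=153.0401 payoff=0.0000 vs cont=1.7707 → 1.7707 [wait]  node(4,4) S=220.1248 payoff=0.0000 vs cont=0.0000 → 0.0000 [wait]  ⇒ S*(4)=51.4297
t_3: node(3,0) S=61.6803 payoff=38.3797 vs cont=38.0055 → 38.3797 [stop]  node(3,1) S=88.7176 payoff=11.3424 vs cont=18.8966 → 18.8966 [wait]  node(3,2) S=127.6067 payoff=0.0000 vs cont=6.0132 → 6.0132 [wait]  node(3,3) S=183.5427 payoff=0.0000 vs cont=0.9038 → 0.9038 [wait]  ⇒ S*(3)=61.6803
t_2: node(2,0) S=73.9738 payoff=26.0862 vs cont=28.6404 → 28.6404 [wait]  node(2,1) S=106.4000 payoff=0.0000 vs cont=12.5253 → 12.5253 [wait]  node(2,2) S=153.0401 payoff=0.0000 vs cont=3.5021 → 3.5021 [wait]  ⇒ S*(2)=-
t_1: node(1,0) S=88.7176 payoff=11.3424 vs cont=20.6176 → 20.6176 [wait]  node(1,1) S=127.6067 payoff=0.0000 vs cont=8.0705 → 8.0705 [wait]  ⇒ S*(1)=-
t_0: node(0,0) S=106.4000 payoff=0.0000 vs cont=14.3891 → 14.3891 [wait]  ⇒ S*(0)=-

price = 14.3891
boundary = - - - 61.6803 51.4297 61.6803 73.9738 61.6803
tree:
14.3891
20.6176 8.0705
28.6404 12.5253 3.5021
38.3797 18.8966 6.0132 0.9038
48.6303 27.5261 10.1193 1.7707 0.0000
57.1773 38.3797 16.5701 3.4690 0.0000 0.0000
64.3039 48.6303 26.0862 6.7963 0.0000 0.0000 0.0000
70.2461 57.1773 38.3797 13.3150 0.0000 0.0000 0.0000 0.0000
75.2008 64.3039 48.6303 26.0862 0.0000 0.0000 0.0000 0.0000 0.0000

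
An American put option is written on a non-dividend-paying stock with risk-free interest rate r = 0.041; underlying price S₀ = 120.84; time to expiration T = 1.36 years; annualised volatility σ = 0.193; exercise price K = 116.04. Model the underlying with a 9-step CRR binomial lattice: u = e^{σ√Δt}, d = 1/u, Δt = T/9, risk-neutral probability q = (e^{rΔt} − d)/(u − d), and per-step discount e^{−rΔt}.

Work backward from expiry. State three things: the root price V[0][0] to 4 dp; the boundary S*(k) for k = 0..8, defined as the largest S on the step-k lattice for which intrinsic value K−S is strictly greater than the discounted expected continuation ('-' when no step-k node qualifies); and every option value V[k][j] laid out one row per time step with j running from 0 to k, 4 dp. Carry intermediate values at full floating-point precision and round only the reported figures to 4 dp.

Δt=0.15111, u=1.07791, d=0.92772, q=0.52263, disc=e^(-rΔt)=0.99382
k=9 terminal: V=max(K-S,0) → 54.5273 44.5689 32.9983 19.5545 3.9343 0.0000 0.0000 0.0000 0.0000 0.0000
k=8: j=0 S=66.3052 intr=49.7348 cont=49.0181 V=49.7348[EX]; j=1 S=77.0395 intr=39.0005 cont=38.2838 V=39.0005[EX]; j=2 S=89.5116 intr=26.5284 cont=25.8117 V=26.5284[EX]; j=3 S=104.0028 intr=12.0372 cont=11.3205 V=12.0372[EX]; j=4 S=120.8400 intr=0.0000 cont=1.8665 V=1.8665[hold]; j=5 S=140.4030 intr=0.0000 cont=0.0000 V=0.0000[hold]; j=6 S=163.1332 intr=0.0000 cont=0.0000 V=0.0000[hold]; j=7 S=189.5432 intr=0.0000 cont=0.0000 V=0.0000[hold]; j=8 S=220.2287 intr=0.0000 cont=0.0000 V=0.0000[hold]  S*(8)=104.0028
k=7: j=0 S=71.4711 intr=44.5689 cont=43.8522 V=44.5689[EX]; j=1 S=83.0417 intr=32.9983 cont=32.2816 V=32.9983[EX]; j=2 S=96.4855 intr=19.5545 cont=18.8378 V=19.5545[EX]; j=3 S=112.1057 intr=3.9343 cont=6.6802 V=6.6802[hold]; j=4 S=130.2548 intr=0.0000 cont=0.8855 V=0.8855[hold]; j=5 S=151.3420 intr=0.0000 cont=0.0000 V=0.0000[hold]; j=6 S=175.8431 intr=0.0000 cont=0.0000 V=0.0000[hold]; j=7 S=204.3107 intr=0.0000 cont=0.0000 V=0.0000[hold]  S*(7)=96.4855
k=6: j=0 S=77.0395 intr=39.0005 cont=38.2838 V=39.0005[EX]; j=1 S=89.5116 intr=26.5284 cont=25.8117 V=26.5284[EX]; j=2 S=104.0028 intr=12.0372 cont=12.7467 V=12.7467[hold]; j=3 S=120.8400 intr=0.0000 cont=3.6291 V=3.6291[hold]; j=4 S=140.4030 intr=0.0000 cont=0.4201 V=0.4201[hold]; j=5 S=163.1332 intr=0.0000 cont=0.0000 V=0.0000[hold]; j=6 S=189.5432 intr=0.0000 cont=0.0000 V=0.0000[hold]  S*(6)=89.5116
k=5: j=0 S=83.0417 intr=32.9983 cont=32.2816 V=32.9983[EX]; j=1 S=96.4855 intr=19.5545 cont=19.2063 V=19.5545[EX]; j=2 S=112.1057 intr=3.9343 cont=7.9323 V=7.9323[hold]; j=3 S=130.2548 intr=0.0000 cont=1.9399 V=1.9399[hold]; j=4 S=151.3420 intr=0.0000 cont=0.1993 V=0.1993[hold]; j=5 S=175.8431 intr=0.0000 cont=0.0000 V=0.0000[hold]  S*(5)=96.4855
k=4: j=0 S=89.5116 intr=26.5284 cont=25.8117 V=26.5284[EX]; j=1 S=104.0028 intr=12.0372 cont=13.3971 V=13.3971[hold]; j=2 S=120.8400 intr=0.0000 cont=4.7708 V=4.7708[hold]; j=3 S=140.4030 intr=0.0000 cont=1.0239 V=1.0239[hold]; j=4 S=163.1332 intr=0.0000 cont=0.0946 V=0.0946[hold]  S*(4)=89.5116
k=3: j=0 S=96.4855 intr=19.5545 cont=19.5441 V=19.5545[EX]; j=1 S=112.1057 intr=3.9343 cont=8.8338 V=8.8338[hold]; j=2 S=130.2548 intr=0.0000 cont=2.7952 V=2.7952[hold]; j=3 S=151.3420 intr=0.0000 cont=0.5349 V=0.5349[hold]  S*(3)=96.4855
k=2: j=0 S=104.0028 intr=12.0372 cont=13.8654 V=13.8654[hold]; j=1 S=120.8400 intr=0.0000 cont=5.6428 V=5.6428[hold]; j=2 S=140.4030 intr=0.0000 cont=1.6039 V=1.6039[hold]  S*(2)=-
k=1: j=0 S=112.1057 intr=3.9343 cont=9.5089 V=9.5089[hold]; j=1 S=130.2548 intr=0.0000 cont=3.5101 V=3.5101[hold]  S*(1)=-
k=0: j=0 S=120.8400 intr=0.0000 cont=6.3344 V=6.3344[hold]  S*(0)=-

price = 6.3344
boundary = - - - 96.4855 89.5116 96.4855 89.5116 96.4855 104.0028
tree:
6.3344
9.5089 3.5101
13.8654 5.6428 1.6039
19.5545 8.8338 2.7952 0.5349
26.5284 13.3971 4.7708 1.0239 0.0946
32.9983 19.5545 7.9323 1.9399 0.1993 0.0000
39.0005 26.5284 12.7467 3.6291 0.4201 0.0000 0.0000
44.5689 32.9983 19.5545 6.6802 0.8855 0.0000 0.0000 0.0000
49.7348 39.0005 26.5284 12.0372 1.8665 0.0000 0.0000 0.0000 0.0000
54.5273 44.5689 32.9983 19.5545 3.9343 0.0000 0.0000 0.0000 0.0000 0.0000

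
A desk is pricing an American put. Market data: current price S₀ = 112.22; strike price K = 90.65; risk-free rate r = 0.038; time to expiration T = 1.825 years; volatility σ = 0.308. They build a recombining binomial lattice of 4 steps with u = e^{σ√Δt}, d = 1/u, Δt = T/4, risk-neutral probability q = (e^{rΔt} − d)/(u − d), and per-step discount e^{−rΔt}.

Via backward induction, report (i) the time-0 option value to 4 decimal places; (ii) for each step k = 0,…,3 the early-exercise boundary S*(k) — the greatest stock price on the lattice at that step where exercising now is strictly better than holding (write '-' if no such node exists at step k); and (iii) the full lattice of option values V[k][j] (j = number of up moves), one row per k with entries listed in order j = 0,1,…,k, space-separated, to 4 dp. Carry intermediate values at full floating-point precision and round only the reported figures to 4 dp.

params: Δt=0.45625 u=1.23127 d=0.81217 q=0.48991 e^(-rΔt)=0.98281
t_4 payoffs: 41.8226 16.6270 0.0000 0.0000 0.0000
t_3: node(3,0) S=60.1195 payoff=30.5305 vs cont=28.9724 → 30.5305 [stop]  node(3,1) S=91.1420 payoff=0.0000 vs cont=8.3355 → 8.3355 [wait]  node(3,2) S=138.1726 payoff=0.0000 vs cont=0.0000 → 0.0000 [wait]  node(3,3) S=209.4717 payoff=0.0000 vs cont=0.0000 → 0.0000 [wait]  ⇒ S*(3)=60.1195
t_2: node(2,0) S=74.0230 payoff=16.6270 vs cont=19.3192 → 19.3192 [wait]  node(2,1) S=112.2200 payoff=0.0000 vs cont=4.1788 → 4.1788 [wait]  node(2,2) S=170.1272 payoff=0.0000 vs cont=0.0000 → 0.0000 [wait]  ⇒ S*(2)=-
t_1: node(1,0) S=91.1420 payoff=0.0000 vs cont=11.6973 → 11.6973 [wait]  node(1,1) S=138.1726 payoff=0.0000 vs cont=2.0950 → 2.0950 [wait]  ⇒ S*(1)=-
t_0: node(0,0) S=112.2200 payoff=0.0000 vs cont=6.8728 → 6.8728 [wait]  ⇒ S*(0)=-

price = 6.8728
boundary = - - - 60.1195
tree:
6.8728
11.6973 2.0950
19.3192 4.1788 0.0000
30.5305 8.3355 0.0000 0.0000
41.8226 16.6270 0.0000 0.0000 0.0000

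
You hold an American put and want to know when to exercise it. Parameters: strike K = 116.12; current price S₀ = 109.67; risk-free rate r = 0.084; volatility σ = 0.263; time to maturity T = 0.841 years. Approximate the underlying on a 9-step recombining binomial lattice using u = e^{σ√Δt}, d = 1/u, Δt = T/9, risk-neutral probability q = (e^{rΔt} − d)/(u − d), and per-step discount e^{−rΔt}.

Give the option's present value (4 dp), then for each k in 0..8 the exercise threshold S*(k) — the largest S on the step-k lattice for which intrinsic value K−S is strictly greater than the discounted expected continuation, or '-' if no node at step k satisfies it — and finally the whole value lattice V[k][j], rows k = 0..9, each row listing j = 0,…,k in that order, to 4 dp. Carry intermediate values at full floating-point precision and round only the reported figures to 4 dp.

Δt=0.09344, u=1.08372, d=0.92275, q=0.52887, disc=e^(-rΔt)=0.99218
k=9 terminal: V=max(K-S,0) → 62.9276 53.6488 42.7513 29.9529 14.9219 0.0000 0.0000 0.0000 0.0000 0.0000
k=8: j=0 S=57.6454 intr=58.4746 cont=57.5667 V=58.4746[EX]; j=1 S=67.7011 intr=48.4189 cont=47.5110 V=48.4189[EX]; j=2 S=79.5108 intr=36.6092 cont=35.7013 V=36.6092[EX]; j=3 S=93.3807 intr=22.7393 cont=21.8314 V=22.7393[EX]; j=4 S=109.6700 intr=6.4500 cont=6.9752 V=6.9752[hold]; j=5 S=128.8008 intr=0.0000 cont=0.0000 V=0.0000[hold]; j=6 S=151.2688 intr=0.0000 cont=0.0000 V=0.0000[hold]; j=7 S=177.6561 intr=0.0000 cont=0.0000 V=0.0000[hold]; j=8 S=208.6464 intr=0.0000 cont=0.0000 V=0.0000[hold]  S*(8)=93.3807
k=7: j=0 S=62.4712 intr=53.6488 cont=52.7409 V=53.6488[EX]; j=1 S=73.3687 intr=42.7513 cont=41.8434 V=42.7513[EX]; j=2 S=86.1671 intr=29.9529 cont=29.0450 V=29.9529[EX]; j=3 S=101.1981 intr=14.9219 cont=14.2896 V=14.9219[EX]; j=4 S=118.8511 intr=0.0000 cont=3.2605 V=3.2605[hold]; j=5 S=139.5835 intr=0.0000 cont=0.0000 V=0.0000[hold]; j=6 S=163.9324 intr=0.0000 cont=0.0000 V=0.0000[hold]; j=7 S=192.5287 intr=0.0000 cont=0.0000 V=0.0000[hold]  S*(7)=101.1981
k=6: j=0 S=67.7011 intr=48.4189 cont=47.5110 V=48.4189[EX]; j=1 S=79.5108 intr=36.6092 cont=35.7013 V=36.6092[EX]; j=2 S=93.3807 intr=22.7393 cont=21.8314 V=22.7393[EX]; j=3 S=109.6700 intr=6.4500 cont=8.6861 V=8.6861[hold]; j=4 S=128.8008 intr=0.0000 cont=1.5241 V=1.5241[hold]; j=5 S=151.2688 intr=0.0000 cont=0.0000 V=0.0000[hold]; j=6 S=177.6561 intr=0.0000 cont=0.0000 V=0.0000[hold]  S*(6)=93.3807
k=5: j=0 S=73.3687 intr=42.7513 cont=41.8434 V=42.7513[EX]; j=1 S=86.1671 intr=29.9529 cont=29.0450 V=29.9529[EX]; j=2 S=101.1981 intr=14.9219 cont=15.1873 V=15.1873[hold]; j=3 S=118.8511 intr=0.0000 cont=4.8601 V=4.8601[hold]; j=4 S=139.5835 intr=0.0000 cont=0.7125 V=0.7125[hold]; j=5 S=163.9324 intr=0.0000 cont=0.0000 V=0.0000[hold]  S*(5)=86.1671
k=4: j=0 S=79.5108 intr=36.6092 cont=35.7013 V=36.6092[EX]; j=1 S=93.3807 intr=22.7393 cont=21.9707 V=22.7393[EX]; j=2 S=109.6700 intr=6.4500 cont=9.6495 V=9.6495[hold]; j=3 S=128.8008 intr=0.0000 cont=2.6457 V=2.6457[hold]; j=4 S=151.2688 intr=0.0000 cont=0.3330 V=0.3330[hold]  S*(4)=93.3807
k=3: j=0 S=86.1671 intr=29.9529 cont=29.0450 V=29.9529[EX]; j=1 S=101.1981 intr=14.9219 cont=15.6929 V=15.6929[hold]; j=2 S=118.8511 intr=0.0000 cont=5.8989 V=5.8989[hold]; j=3 S=139.5835 intr=0.0000 cont=1.4115 V=1.4115[hold]  S*(3)=86.1671
k=2: j=0 S=93.3807 intr=22.7393 cont=22.2360 V=22.7393[EX]; j=1 S=109.6700 intr=6.4500 cont=10.4310 V=10.4310[hold]; j=2 S=128.8008 intr=0.0000 cont=3.4981 V=3.4981[hold]  S*(2)=93.3807
k=1: j=0 S=101.1981 intr=14.9219 cont=16.1029 V=16.1029[hold]; j=1 S=118.8511 intr=0.0000 cont=6.7115 V=6.7115[hold]  S*(1)=-
k=0: j=0 S=109.6700 intr=6.4500 cont=11.0490 V=11.0490[hold]  S*(0)=-

price = 11.0490
boundary = - - 93.3807 86.1671 93.3807 86.1671 93.3807 101.1981 93.3807
tree:
11.0490
16.1029 6.7115
22.7393 10.4310 3.4981
29.9529 15.6929 5.8989 1.4115
36.6092 22.7393 9.6495 2.6457 0.3330
42.7513 29.9529 15.1873 4.8601 0.7125 0.0000
48.4189 36.6092 22.7393 8.6861 1.5241 0.0000 0.0000
53.6488 42.7513 29.9529 14.9219 3.2605 0.0000 0.0000 0.0000
58.4746 48.4189 36.6092 22.7393 6.9752 0.0000 0.0000 0.0000 0.0000
62.9276 53.6488 42.7513 29.9529 14.9219 0.0000 0.0000 0.0000 0.0000 0.0000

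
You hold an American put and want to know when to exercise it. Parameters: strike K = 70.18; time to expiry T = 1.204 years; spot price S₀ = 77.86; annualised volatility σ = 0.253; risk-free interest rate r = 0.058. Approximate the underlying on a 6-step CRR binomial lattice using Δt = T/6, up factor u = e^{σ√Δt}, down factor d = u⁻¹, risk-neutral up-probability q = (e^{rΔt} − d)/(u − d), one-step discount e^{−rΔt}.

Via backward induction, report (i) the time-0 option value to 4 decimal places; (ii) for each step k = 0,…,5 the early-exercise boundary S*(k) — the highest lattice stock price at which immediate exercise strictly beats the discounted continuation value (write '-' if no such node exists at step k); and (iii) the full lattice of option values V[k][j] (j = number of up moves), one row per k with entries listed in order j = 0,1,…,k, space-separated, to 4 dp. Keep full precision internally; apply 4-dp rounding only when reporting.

Δt=0.20067  u=1.12001  d=0.89285  q=0.52323  discount=0.98843
step 6 (expiry): payoffs max(K−S,0) = 30.7348 20.6995 8.1111 0.0000 0.0000 0.0000 0.0000
step 5: (k=5,j=0): S=44.1788, (K−S)⁺=26.0012, hold=25.1891 ⇒ V=26.0012 exercise | (k=5,j=1): S=55.4184, (K−S)⁺=14.7616, hold=13.9495 ⇒ V=14.7616 exercise | (k=5,j=2): S=69.5175, (K−S)⁺=0.6625, hold=3.8223 ⇒ V=3.8223 continue | (k=5,j=3): S=87.2036, (K−S)⁺=0.0000, hold=0.0000 ⇒ V=0.0000 continue | (k=5,j=4): S=109.3893, (K−S)⁺=0.0000, hold=0.0000 ⇒ V=0.0000 continue | (k=5,j=5): S=137.2192, (K−S)⁺=0.0000, hold=0.0000 ⇒ V=0.0000 continue  boundary S*=55.4184
step 4: (k=4,j=0): S=49.4805, (K−S)⁺=20.6995, hold=19.8874 ⇒ V=20.6995 exercise | (k=4,j=1): S=62.0689, (K−S)⁺=8.1111, hold=8.9332 ⇒ V=8.9332 continue | (k=4,j=2): S=77.8600, (K−S)⁺=0.0000, hold=1.8013 ⇒ V=1.8013 continue | (k=4,j=3): S=97.6685, (K−S)⁺=0.0000, hold=0.0000 ⇒ V=0.0000 continue | (k=4,j=4): S=122.5166, (K−S)⁺=0.0000, hold=0.0000 ⇒ V=0.0000 continue  boundary S*=49.4805
step 3: (k=3,j=0): S=55.4184, (K−S)⁺=14.7616, hold=14.3747 ⇒ V=14.7616 exercise | (k=3,j=1): S=69.5175, (K−S)⁺=0.6625, hold=5.1414 ⇒ V=5.1414 continue | (k=3,j=2): S=87.2036, (K−S)⁺=0.0000, hold=0.8489 ⇒ V=0.8489 continue | (k=3,j=3): S=109.3893, (K−S)⁺=0.0000, hold=0.0000 ⇒ V=0.0000 continue  boundary S*=55.4184
step 2: (k=2,j=0): S=62.0689, (K−S)⁺=8.1111, hold=9.6154 ⇒ V=9.6154 continue | (k=2,j=1): S=77.8600, (K−S)⁺=0.0000, hold=2.8619 ⇒ V=2.8619 continue | (k=2,j=2): S=97.6685, (K−S)⁺=0.0000, hold=0.4000 ⇒ V=0.4000 continue  boundary S*=-
step 1: (k=1,j=0): S=69.5175, (K−S)⁺=0.6625, hold=6.0114 ⇒ V=6.0114 continue | (k=1,j=1): S=87.2036, (K−S)⁺=0.0000, hold=1.5555 ⇒ V=1.5555 continue  boundary S*=-
step 0: (k=0,j=0): S=77.8600, (K−S)⁺=0.0000, hold=3.6373 ⇒ V=3.6373 continue  boundary S*=-

price = 3.6373
boundary = - - - 55.4184 49.4805 55.4184
tree:
3.6373
6.0114 1.5555
9.6154 2.8619 0.4000
14.7616 5.1414 0.8489 0.0000
20.6995 8.9332 1.8013 0.0000 0.0000
26.0012 14.7616 3.8223 0.0000 0.0000 0.0000
30.7348 20.6995 8.1111 0.0000 0.0000 0.0000 0.0000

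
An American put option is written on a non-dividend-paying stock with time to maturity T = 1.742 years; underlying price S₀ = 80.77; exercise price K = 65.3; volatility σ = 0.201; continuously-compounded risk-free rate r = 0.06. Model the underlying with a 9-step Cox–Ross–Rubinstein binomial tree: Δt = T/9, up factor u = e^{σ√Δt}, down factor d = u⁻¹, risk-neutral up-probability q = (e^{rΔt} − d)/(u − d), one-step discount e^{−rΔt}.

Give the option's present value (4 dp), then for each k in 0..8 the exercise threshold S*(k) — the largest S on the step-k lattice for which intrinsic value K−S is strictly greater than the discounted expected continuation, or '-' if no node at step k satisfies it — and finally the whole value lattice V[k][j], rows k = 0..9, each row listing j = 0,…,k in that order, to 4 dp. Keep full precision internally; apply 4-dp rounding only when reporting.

price = 1.2115
boundary = - - - - - 51.9071 56.7064 51.9071 56.7064
tree:
1.2115
2.0707 0.5168
3.4577 0.9520 0.1630
5.6176 1.7205 0.3279 0.0281
8.8378 3.0375 0.6529 0.0624 0.0000
13.3929 5.2074 1.2829 0.1385 0.0000 0.0000
17.7859 8.5936 2.4793 0.3071 0.0000 0.0000 0.0000
21.8071 13.3929 4.6867 0.6811 0.0000 0.0000 0.0000 0.0000
25.4881 17.7859 8.5936 1.5107 0.0000 0.0000 0.0000 0.0000 0.0000
28.8575 21.8071 13.3929 3.3507 0.0000 0.0000 0.0000 0.0000 0.0000 0.0000

Δt=0.19356, u=1.09246, d=0.91537, q=0.54387, disc=e^(-rΔt)=0.98845
k=9 terminal: V=max(K-S,0) → 28.8575 21.8071 13.3929 3.3507 0.0000 0.0000 0.0000 0.0000 0.0000 0.0000
k=8: j=0 S=39.8119 intr=25.4881 cont=24.7341 V=25.4881[EX]; j=1 S=47.5141 intr=17.7859 cont=17.0319 V=17.7859[EX]; j=2 S=56.7064 intr=8.5936 cont=7.8397 V=8.5936[EX]; j=3 S=67.6770 intr=0.0000 cont=1.5107 V=1.5107[hold]; j=4 S=80.7700 intr=0.0000 cont=0.0000 V=0.0000[hold]; j=5 S=96.3961 intr=0.0000 cont=0.0000 V=0.0000[hold]; j=6 S=115.0452 intr=0.0000 cont=0.0000 V=0.0000[hold]; j=7 S=137.3022 intr=0.0000 cont=0.0000 V=0.0000[hold]; j=8 S=163.8652 intr=0.0000 cont=0.0000 V=0.0000[hold]  S*(8)=56.7064
k=7: j=0 S=43.4929 intr=21.8071 cont=21.0532 V=21.8071[EX]; j=1 S=51.9071 intr=13.3929 cont=12.6389 V=13.3929[EX]; j=2 S=61.9493 intr=3.3507 cont=4.6867 V=4.6867[hold]; j=3 S=73.9342 intr=0.0000 cont=0.6811 V=0.6811[hold]; j=4 S=88.2378 intr=0.0000 cont=0.0000 V=0.0000[hold]; j=5 S=105.3086 intr=0.0000 cont=0.0000 V=0.0000[hold]; j=6 S=125.6820 intr=0.0000 cont=0.0000 V=0.0000[hold]; j=7 S=149.9969 intr=0.0000 cont=0.0000 V=0.0000[hold]  S*(7)=51.9071
k=6: j=0 S=47.5141 intr=17.7859 cont=17.0319 V=17.7859[EX]; j=1 S=56.7064 intr=8.5936 cont=8.5579 V=8.5936[EX]; j=2 S=67.6770 intr=0.0000 cont=2.4793 V=2.4793[hold]; j=3 S=80.7700 intr=0.0000 cont=0.3071 V=0.3071[hold]; j=4 S=96.3961 intr=0.0000 cont=0.0000 V=0.0000[hold]; j=5 S=115.0452 intr=0.0000 cont=0.0000 V=0.0000[hold]; j=6 S=137.3022 intr=0.0000 cont=0.0000 V=0.0000[hold]  S*(6)=56.7064
k=5: j=0 S=51.9071 intr=13.3929 cont=12.6389 V=13.3929[EX]; j=1 S=61.9493 intr=3.3507 cont=5.2074 V=5.2074[hold]; j=2 S=73.9342 intr=0.0000 cont=1.2829 V=1.2829[hold]; j=3 S=88.2378 intr=0.0000 cont=0.1385 V=0.1385[hold]; j=4 S=105.3086 intr=0.0000 cont=0.0000 V=0.0000[hold]; j=5 S=125.6820 intr=0.0000 cont=0.0000 V=0.0000[hold]  S*(5)=51.9071
k=4: j=0 S=56.7064 intr=8.5936 cont=8.8378 V=8.8378[hold]; j=1 S=67.6770 intr=0.0000 cont=3.0375 V=3.0375[hold]; j=2 S=80.7700 intr=0.0000 cont=0.6529 V=0.6529[hold]; j=3 S=96.3961 intr=0.0000 cont=0.0624 V=0.0624[hold]; j=4 S=115.0452 intr=0.0000 cont=0.0000 V=0.0000[hold]  S*(4)=-
k=3: j=0 S=61.9493 intr=3.3507 cont=5.6176 V=5.6176[hold]; j=1 S=73.9342 intr=0.0000 cont=1.7205 V=1.7205[hold]; j=2 S=88.2378 intr=0.0000 cont=0.3279 V=0.3279[hold]; j=3 S=105.3086 intr=0.0000 cont=0.0281 V=0.0281[hold]  S*(3)=-
k=2: j=0 S=67.6770 intr=0.0000 cont=3.4577 V=3.4577[hold]; j=1 S=80.7700 intr=0.0000 cont=0.9520 V=0.9520[hold]; j=2 S=96.3961 intr=0.0000 cont=0.1630 V=0.1630[hold]  S*(2)=-
k=1: j=0 S=73.9342 intr=0.0000 cont=2.0707 V=2.0707[hold]; j=1 S=88.2378 intr=0.0000 cont=0.5168 V=0.5168[hold]  S*(1)=-
k=0: j=0 S=80.7700 intr=0.0000 cont=1.2115 V=1.2115[hold]  S*(0)=-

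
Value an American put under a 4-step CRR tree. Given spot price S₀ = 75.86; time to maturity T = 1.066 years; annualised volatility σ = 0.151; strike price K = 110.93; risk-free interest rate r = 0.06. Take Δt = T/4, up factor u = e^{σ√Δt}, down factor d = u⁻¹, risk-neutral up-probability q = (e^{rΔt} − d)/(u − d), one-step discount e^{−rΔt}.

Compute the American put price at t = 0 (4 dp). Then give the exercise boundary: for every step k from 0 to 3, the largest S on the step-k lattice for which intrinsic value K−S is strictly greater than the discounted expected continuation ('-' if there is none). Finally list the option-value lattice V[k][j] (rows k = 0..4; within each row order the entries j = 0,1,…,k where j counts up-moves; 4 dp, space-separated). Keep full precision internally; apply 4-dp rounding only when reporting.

Δt=0.26650, u=1.08107, d=0.92501, q=0.58381, disc=e^(-rΔt)=0.98414
k=4 terminal: V=max(K-S,0) → 55.3912 46.0210 35.0700 22.2714 7.3135
k=3: j=0 S=60.0414 intr=50.8886 cont=49.1289 V=50.8886[EX]; j=1 S=70.1712 intr=40.7588 cont=38.9991 V=40.7588[EX]; j=2 S=82.0100 intr=28.9200 cont=27.1603 V=28.9200[EX]; j=3 S=95.8462 intr=15.0838 cont=13.3242 V=15.0838[EX]  S*(3)=95.8462
k=2: j=0 S=64.9090 intr=46.0210 cont=44.2613 V=46.0210[EX]; j=1 S=75.8600 intr=35.0700 cont=33.3103 V=35.0700[EX]; j=2 S=88.6586 intr=22.2714 cont=20.5117 V=22.2714[EX]  S*(2)=88.6586
k=1: j=0 S=70.1712 intr=40.7588 cont=38.9991 V=40.7588[EX]; j=1 S=82.0100 intr=28.9200 cont=27.1603 V=28.9200[EX]  S*(1)=82.0100
k=0: j=0 S=75.8600 intr=35.0700 cont=33.3103 V=35.0700[EX]  S*(0)=75.8600

price = 35.0700
boundary = 75.8600 82.0100 88.6586 95.8462
tree:
35.0700
40.7588 28.9200
46.0210 35.0700 22.2714
50.8886 40.7588 28.9200 15.0838
55.3912 46.0210 35.0700 22.2714 7.3135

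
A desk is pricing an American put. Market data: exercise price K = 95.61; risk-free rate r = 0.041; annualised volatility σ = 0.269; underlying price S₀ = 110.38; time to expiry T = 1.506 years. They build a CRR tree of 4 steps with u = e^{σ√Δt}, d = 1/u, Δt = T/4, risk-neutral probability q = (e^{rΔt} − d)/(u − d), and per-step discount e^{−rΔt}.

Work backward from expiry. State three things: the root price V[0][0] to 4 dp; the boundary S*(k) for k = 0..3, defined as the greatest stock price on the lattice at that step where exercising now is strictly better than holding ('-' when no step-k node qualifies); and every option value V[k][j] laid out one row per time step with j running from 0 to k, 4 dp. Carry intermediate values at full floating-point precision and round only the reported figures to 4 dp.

params: Δt=0.37650 u=1.17946 d=0.84785 q=0.50574 e^(-rΔt)=0.98468
t_4 payoffs: 38.5730 16.2643 0.0000 0.0000 0.0000
t_3: node(3,0) S=67.2729 payoff=28.3371 vs cont=26.8726 → 28.3371 [stop]  node(3,1) S=93.5851 payoff=2.0249 vs cont=7.9157 → 7.9157 [wait]  node(3,2) S=130.1889 payoff=0.0000 vs cont=0.0000 → 0.0000 [wait]  node(3,3) S=181.1093 payoff=0.0000 vs cont=0.0000 → 0.0000 [wait]  ⇒ S*(3)=67.2729
t_2: node(2,0) S=79.3457 payoff=16.2643 vs cont=17.7333 → 17.7333 [wait]  node(2,1) S=110.3800 payoff=0.0000 vs cont=3.8525 → 3.8525 [wait]  node(2,2) S=153.5527 payoff=0.0000 vs cont=0.0000 → 0.0000 [wait]  ⇒ S*(2)=-
t_1: node(1,0) S=93.5851 payoff=2.0249 vs cont=10.5491 → 10.5491 [wait]  node(1,1) S=130.1889 payoff=0.0000 vs cont=1.8750 → 1.8750 [wait]  ⇒ S*(1)=-
t_0: node(0,0) S=110.3800 payoff=0.0000 vs cont=6.0679 → 6.0679 [wait]  ⇒ S*(0)=-

price = 6.0679
boundary = - - - 67.2729
tree:
6.0679
10.5491 1.8750
17.7333 3.8525 0.0000
28.3371 7.9157 0.0000 0.0000
38.5730 16.2643 0.0000 0.0000 0.0000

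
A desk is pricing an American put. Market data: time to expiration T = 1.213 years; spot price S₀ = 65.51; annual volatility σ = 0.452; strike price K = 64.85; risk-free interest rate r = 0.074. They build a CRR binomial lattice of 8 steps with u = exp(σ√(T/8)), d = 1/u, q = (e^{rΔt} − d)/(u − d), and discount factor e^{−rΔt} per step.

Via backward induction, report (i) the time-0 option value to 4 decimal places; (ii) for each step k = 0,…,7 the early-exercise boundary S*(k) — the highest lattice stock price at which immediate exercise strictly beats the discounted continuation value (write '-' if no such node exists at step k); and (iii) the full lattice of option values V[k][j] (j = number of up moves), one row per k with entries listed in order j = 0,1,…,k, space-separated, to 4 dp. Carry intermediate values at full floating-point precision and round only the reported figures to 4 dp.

Δt=0.15163  u=1.19244  d=0.83861  q=0.48800  discount=0.98884
step 8 (expiry): payoffs max(K−S,0) = 48.8247 42.0633 32.4491 18.7785 0.0000 0.0000 0.0000 0.0000 0.0000
step 7: (k=7,j=0): S=19.1092, (K−S)⁺=45.7408, hold=45.0172 ⇒ V=45.7408 exercise | (k=7,j=1): S=27.1718, (K−S)⁺=37.6782, hold=36.9546 ⇒ V=37.6782 exercise | (k=7,j=2): S=38.6362, (K−S)⁺=26.2138, hold=25.4903 ⇒ V=26.2138 exercise | (k=7,j=3): S=54.9376, (K−S)⁺=9.9124, hold=9.5073 ⇒ V=9.9124 exercise | (k=7,j=4): S=78.1170, (K−S)⁺=0.0000, hold=0.0000 ⇒ V=0.0000 continue | (k=7,j=5): S=111.0762, (K−S)⁺=0.0000, hold=0.0000 ⇒ V=0.0000 continue | (k=7,j=6): S=157.9416, (K−S)⁺=0.0000, hold=0.0000 ⇒ V=0.0000 continue | (k=7,j=7): S=224.5806, (K−S)⁺=0.0000, hold=0.0000 ⇒ V=0.0000 continue  boundary S*=54.9376
step 6: (k=6,j=0): S=22.7867, (K−S)⁺=42.0633, hold=41.3398 ⇒ V=42.0633 exercise | (k=6,j=1): S=32.4009, (K−S)⁺=32.4491, hold=31.7256 ⇒ V=32.4491 exercise | (k=6,j=2): S=46.0715, (K−S)⁺=18.7785, hold=18.0550 ⇒ V=18.7785 exercise | (k=6,j=3): S=65.5100, (K−S)⁺=0.0000, hold=5.0185 ⇒ V=5.0185 continue | (k=6,j=4): S=93.1501, (K−S)⁺=0.0000, hold=0.0000 ⇒ V=0.0000 continue | (k=6,j=5): S=132.4521, (K−S)⁺=0.0000, hold=0.0000 ⇒ V=0.0000 continue | (k=6,j=6): S=188.3364, (K−S)⁺=0.0000, hold=0.0000 ⇒ V=0.0000 continue  boundary S*=46.0715
step 5: (k=5,j=0): S=27.1718, (K−S)⁺=37.6782, hold=36.9546 ⇒ V=37.6782 exercise | (k=5,j=1): S=38.6362, (K−S)⁺=26.2138, hold=25.4903 ⇒ V=26.2138 exercise | (k=5,j=2): S=54.9376, (K−S)⁺=9.9124, hold=11.9290 ⇒ V=11.9290 continue | (k=5,j=3): S=78.1170, (K−S)⁺=0.0000, hold=2.5408 ⇒ V=2.5408 continue | (k=5,j=4): S=111.0762, (K−S)⁺=0.0000, hold=0.0000 ⇒ V=0.0000 continue | (k=5,j=5): S=157.9416, (K−S)⁺=0.0000, hold=0.0000 ⇒ V=0.0000 continue  boundary S*=38.6362
step 4: (k=4,j=0): S=32.4009, (K−S)⁺=32.4491, hold=31.7256 ⇒ V=32.4491 exercise | (k=4,j=1): S=46.0715, (K−S)⁺=18.7785, hold=19.0281 ⇒ V=19.0281 continue | (k=4,j=2): S=65.5100, (K−S)⁺=0.0000, hold=7.2656 ⇒ V=7.2656 continue | (k=4,j=3): S=93.1501, (K−S)⁺=0.0000, hold=1.2864 ⇒ V=1.2864 continue | (k=4,j=4): S=132.4521, (K−S)⁺=0.0000, hold=0.0000 ⇒ V=0.0000 continue  boundary S*=32.4009
step 3: (k=3,j=0): S=38.6362, (K−S)⁺=26.2138, hold=25.6107 ⇒ V=26.2138 exercise | (k=3,j=1): S=54.9376, (K−S)⁺=9.9124, hold=13.1397 ⇒ V=13.1397 continue | (k=3,j=2): S=78.1170, (K−S)⁺=0.0000, hold=4.2992 ⇒ V=4.2992 continue | (k=3,j=3): S=111.0762, (K−S)⁺=0.0000, hold=0.6513 ⇒ V=0.6513 continue  boundary S*=38.6362
step 2: (k=2,j=0): S=46.0715, (K−S)⁺=18.7785, hold=19.6123 ⇒ V=19.6123 continue | (k=2,j=1): S=65.5100, (K−S)⁺=0.0000, hold=8.7271 ⇒ V=8.7271 continue | (k=2,j=2): S=93.1501, (K−S)⁺=0.0000, hold=2.4909 ⇒ V=2.4909 continue  boundary S*=-
step 1: (k=1,j=0): S=54.9376, (K−S)⁺=9.9124, hold=14.1407 ⇒ V=14.1407 continue | (k=1,j=1): S=78.1170, (K−S)⁺=0.0000, hold=5.6204 ⇒ V=5.6204 continue  boundary S*=-
step 0: (k=0,j=0): S=65.5100, (K−S)⁺=0.0000, hold=9.8714 ⇒ V=9.8714 continue  boundary S*=-

price = 9.8714
boundary = - - - 38.6362 32.4009 38.6362 46.0715 54.9376
tree:
9.8714
14.1407 5.6204
19.6123 8.7271 2.4909
26.2138 13.1397 4.2992 0.6513
32.4491 19.0281 7.2656 1.2864 0.0000
37.6782 26.2138 11.9290 2.5408 0.0000 0.0000
42.0633 32.4491 18.7785 5.0185 0.0000 0.0000 0.0000
45.7408 37.6782 26.2138 9.9124 0.0000 0.0000 0.0000 0.0000
48.8247 42.0633 32.4491 18.7785 0.0000 0.0000 0.0000 0.0000 0.0000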